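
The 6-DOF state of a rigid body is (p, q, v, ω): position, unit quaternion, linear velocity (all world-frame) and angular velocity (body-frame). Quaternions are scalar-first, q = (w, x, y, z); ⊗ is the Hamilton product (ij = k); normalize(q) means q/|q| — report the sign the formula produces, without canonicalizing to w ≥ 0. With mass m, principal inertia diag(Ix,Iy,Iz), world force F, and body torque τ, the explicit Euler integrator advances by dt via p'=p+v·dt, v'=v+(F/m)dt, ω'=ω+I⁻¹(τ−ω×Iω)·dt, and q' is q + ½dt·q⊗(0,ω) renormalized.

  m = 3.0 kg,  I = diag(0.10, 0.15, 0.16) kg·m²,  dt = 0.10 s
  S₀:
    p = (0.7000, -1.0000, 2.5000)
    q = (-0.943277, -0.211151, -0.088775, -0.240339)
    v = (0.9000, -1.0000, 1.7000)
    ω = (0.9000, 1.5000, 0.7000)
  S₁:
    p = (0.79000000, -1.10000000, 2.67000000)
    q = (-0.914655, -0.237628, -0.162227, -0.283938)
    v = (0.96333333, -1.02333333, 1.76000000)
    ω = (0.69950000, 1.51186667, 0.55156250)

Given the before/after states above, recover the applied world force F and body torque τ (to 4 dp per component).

F = (1.9000, -0.7000, 1.8000)
τ = (-0.1900, -0.0200, -0.1700)

ω₁ − ω₀ = (-0.20050000, 0.01186667, -0.14843750)
applied torque τ = (-0.1900, -0.0200, -0.1700)
Δv = v₁−v₀ = (0.06333333, -0.02333333, 0.06000000)
m·(v₁−v₀)/dt = (1.9000, -0.7000, 1.8000)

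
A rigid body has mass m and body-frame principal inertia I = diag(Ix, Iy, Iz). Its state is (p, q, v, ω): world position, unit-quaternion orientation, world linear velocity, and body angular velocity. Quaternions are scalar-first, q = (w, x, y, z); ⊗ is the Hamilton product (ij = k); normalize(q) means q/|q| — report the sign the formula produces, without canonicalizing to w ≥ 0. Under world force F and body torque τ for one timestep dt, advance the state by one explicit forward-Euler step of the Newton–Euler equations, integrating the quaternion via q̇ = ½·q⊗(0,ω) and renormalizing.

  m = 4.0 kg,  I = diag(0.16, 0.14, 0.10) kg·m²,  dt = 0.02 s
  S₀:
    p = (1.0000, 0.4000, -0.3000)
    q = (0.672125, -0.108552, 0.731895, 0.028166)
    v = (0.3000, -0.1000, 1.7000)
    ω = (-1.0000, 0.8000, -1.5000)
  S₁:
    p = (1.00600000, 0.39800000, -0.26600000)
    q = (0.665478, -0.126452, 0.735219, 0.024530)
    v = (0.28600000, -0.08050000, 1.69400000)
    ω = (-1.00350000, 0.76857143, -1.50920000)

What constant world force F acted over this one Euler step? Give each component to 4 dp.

F = (-2.8000, 3.9000, -1.2000)

velocity change Δv = (-0.01400000, 0.01950000, -0.00600000)
applied force F = (-2.8000, 3.9000, -1.2000)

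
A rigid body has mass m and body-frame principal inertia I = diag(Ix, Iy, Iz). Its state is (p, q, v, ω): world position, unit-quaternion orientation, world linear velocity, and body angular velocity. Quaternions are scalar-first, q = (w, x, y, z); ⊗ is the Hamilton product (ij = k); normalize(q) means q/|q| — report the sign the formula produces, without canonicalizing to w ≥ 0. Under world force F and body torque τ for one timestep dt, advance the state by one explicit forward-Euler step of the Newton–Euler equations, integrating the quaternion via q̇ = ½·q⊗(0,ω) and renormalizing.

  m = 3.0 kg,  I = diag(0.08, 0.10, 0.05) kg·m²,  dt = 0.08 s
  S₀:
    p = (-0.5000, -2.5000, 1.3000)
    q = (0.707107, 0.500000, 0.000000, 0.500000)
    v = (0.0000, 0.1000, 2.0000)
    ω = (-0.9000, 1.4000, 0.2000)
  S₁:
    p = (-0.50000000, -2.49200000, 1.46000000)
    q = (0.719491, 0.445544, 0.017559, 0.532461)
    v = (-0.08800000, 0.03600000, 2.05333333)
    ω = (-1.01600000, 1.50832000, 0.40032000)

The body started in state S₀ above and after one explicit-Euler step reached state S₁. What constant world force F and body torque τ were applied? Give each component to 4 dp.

F = (-3.3000, -2.4000, 2.0000)
τ = (-0.1300, 0.1300, 0.1000)

velocity change Δv = (-0.08800000, -0.06400000, 0.05333333)
m·(v₁−v₀)/dt = (-3.3000, -2.4000, 2.0000)
Δω = ω₁−ω₀ = (-0.11600000, 0.10832000, 0.20032000)
ω₀×(Iω₀) = (-0.0140, -0.0054, -0.0252)
τ = I·(Δω/dt) + ω₀×(Iω₀) = (-0.1300, 0.1300, 0.1000)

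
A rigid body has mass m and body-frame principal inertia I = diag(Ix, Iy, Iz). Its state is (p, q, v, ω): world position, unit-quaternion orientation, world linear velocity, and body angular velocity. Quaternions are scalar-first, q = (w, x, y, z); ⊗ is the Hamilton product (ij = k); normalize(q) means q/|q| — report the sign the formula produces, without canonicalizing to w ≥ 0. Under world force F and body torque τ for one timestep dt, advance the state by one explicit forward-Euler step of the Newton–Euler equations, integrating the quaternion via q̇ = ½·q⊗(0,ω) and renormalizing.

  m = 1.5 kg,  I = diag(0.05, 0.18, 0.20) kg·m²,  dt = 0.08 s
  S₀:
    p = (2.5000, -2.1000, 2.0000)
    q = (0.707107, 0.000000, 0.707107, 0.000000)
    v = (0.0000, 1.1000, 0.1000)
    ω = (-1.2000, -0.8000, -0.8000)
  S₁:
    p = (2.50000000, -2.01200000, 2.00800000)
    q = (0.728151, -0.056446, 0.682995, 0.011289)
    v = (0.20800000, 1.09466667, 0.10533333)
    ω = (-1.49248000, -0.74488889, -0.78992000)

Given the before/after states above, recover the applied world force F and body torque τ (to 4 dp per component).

F = (3.9000, -0.1000, 0.1000)
τ = (-0.1700, -0.0200, 0.1500)

v₁ − v₀ = (0.20800000, -0.00533333, 0.00533333)
F = m·Δv/dt = (3.9000, -0.1000, 0.1000)
Δω = ω₁−ω₀ = (-0.29248000, 0.05511111, 0.01008000)
gyro term ω₀×Iω₀ = (0.0128, -0.1440, 0.1248)
applied torque τ = (-0.1700, -0.0200, 0.1500)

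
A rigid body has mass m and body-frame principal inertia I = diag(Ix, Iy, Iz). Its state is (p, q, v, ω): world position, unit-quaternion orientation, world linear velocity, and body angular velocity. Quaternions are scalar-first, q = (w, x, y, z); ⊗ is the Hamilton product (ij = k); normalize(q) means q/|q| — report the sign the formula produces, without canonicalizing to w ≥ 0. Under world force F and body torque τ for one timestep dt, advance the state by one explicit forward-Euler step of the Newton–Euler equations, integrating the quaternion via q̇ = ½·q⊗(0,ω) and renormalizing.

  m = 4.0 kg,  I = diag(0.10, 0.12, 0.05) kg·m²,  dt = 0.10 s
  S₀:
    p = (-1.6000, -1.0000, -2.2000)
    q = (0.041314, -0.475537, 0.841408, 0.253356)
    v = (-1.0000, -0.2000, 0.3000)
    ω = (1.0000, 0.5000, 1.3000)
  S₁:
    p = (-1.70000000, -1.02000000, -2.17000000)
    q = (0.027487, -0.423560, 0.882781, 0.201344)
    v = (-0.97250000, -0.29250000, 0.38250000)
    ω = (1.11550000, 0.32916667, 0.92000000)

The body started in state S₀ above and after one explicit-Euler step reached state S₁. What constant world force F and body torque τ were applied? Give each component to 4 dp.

F = (1.1000, -3.7000, 3.3000)
τ = (0.0700, -0.1400, -0.1800)

velocity change Δv = (0.02750000, -0.09250000, 0.08250000)
F = m·Δv/dt = (1.1000, -3.7000, 3.3000)
rate change Δω = (0.11550000, -0.17083333, -0.38000000)
precession coupling = (-0.0455, 0.0650, 0.0100)
applied torque τ = (0.0700, -0.1400, -0.1800)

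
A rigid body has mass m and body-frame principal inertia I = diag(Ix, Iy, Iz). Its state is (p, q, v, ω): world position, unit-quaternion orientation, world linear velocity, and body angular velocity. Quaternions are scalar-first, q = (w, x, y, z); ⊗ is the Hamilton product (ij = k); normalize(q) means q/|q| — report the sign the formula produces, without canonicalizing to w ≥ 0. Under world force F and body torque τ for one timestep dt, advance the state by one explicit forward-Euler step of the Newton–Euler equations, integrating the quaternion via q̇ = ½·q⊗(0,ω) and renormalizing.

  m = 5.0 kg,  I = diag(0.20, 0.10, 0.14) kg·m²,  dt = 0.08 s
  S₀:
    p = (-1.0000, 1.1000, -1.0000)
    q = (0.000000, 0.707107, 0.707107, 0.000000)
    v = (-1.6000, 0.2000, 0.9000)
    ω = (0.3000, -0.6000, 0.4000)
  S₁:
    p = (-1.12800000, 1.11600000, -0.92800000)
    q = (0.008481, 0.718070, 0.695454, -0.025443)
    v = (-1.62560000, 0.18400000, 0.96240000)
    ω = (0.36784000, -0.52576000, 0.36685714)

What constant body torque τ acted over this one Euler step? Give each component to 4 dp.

Δω = ω₁−ω₀ = (0.06784000, 0.07424000, -0.03314286)
applied torque τ = (0.1600, 0.1000, -0.0400)

τ = (0.1600, 0.1000, -0.0400)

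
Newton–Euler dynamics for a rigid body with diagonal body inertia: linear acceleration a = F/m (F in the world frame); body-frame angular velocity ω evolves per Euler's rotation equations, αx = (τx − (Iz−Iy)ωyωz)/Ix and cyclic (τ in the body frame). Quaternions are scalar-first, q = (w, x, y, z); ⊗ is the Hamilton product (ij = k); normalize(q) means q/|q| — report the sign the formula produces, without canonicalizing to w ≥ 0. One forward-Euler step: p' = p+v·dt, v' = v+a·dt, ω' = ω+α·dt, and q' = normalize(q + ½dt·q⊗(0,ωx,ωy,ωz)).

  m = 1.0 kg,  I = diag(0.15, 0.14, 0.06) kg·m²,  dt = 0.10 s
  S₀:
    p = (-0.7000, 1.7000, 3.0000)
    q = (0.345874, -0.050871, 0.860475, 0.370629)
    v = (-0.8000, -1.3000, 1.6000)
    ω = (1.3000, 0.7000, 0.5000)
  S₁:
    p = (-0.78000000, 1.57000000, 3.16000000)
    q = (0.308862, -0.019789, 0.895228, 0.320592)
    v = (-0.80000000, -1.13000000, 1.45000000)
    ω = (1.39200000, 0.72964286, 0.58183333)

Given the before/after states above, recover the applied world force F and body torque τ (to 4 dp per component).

F = (0.0000, 1.7000, -1.5000)
τ = (0.1100, 0.1000, 0.0400)

Δω = ω₁−ω₀ = (0.09200000, 0.02964286, 0.08183333)
τ = I·(Δω/dt) + ω₀×(Iω₀) = (0.1100, 0.1000, 0.0400)
Δv = v₁−v₀ = (0.00000000, 0.17000000, -0.15000000)
F = m·Δv/dt = (0.0000, 1.7000, -1.5000)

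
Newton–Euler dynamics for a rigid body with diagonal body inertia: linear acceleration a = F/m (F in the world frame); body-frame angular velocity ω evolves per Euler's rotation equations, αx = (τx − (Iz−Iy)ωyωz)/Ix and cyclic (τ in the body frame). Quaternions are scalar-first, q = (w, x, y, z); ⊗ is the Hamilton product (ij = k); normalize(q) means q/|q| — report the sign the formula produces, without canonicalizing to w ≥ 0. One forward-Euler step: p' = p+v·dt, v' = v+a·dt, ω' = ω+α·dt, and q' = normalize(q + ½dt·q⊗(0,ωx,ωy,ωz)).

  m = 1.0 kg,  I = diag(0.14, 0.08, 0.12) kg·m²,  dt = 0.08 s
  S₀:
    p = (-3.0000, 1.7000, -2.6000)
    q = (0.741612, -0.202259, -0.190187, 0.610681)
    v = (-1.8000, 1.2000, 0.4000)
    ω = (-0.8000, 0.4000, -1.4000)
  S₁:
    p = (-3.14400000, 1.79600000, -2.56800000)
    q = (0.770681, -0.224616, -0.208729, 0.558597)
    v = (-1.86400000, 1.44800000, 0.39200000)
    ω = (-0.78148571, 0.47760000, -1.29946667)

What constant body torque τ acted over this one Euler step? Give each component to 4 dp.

ω₁ − ω₀ = (0.01851429, 0.07760000, 0.10053333)
τ = I·(Δω/dt) + ω₀×(Iω₀) = (0.0100, 0.1000, 0.1700)

τ = (0.0100, 0.1000, 0.1700)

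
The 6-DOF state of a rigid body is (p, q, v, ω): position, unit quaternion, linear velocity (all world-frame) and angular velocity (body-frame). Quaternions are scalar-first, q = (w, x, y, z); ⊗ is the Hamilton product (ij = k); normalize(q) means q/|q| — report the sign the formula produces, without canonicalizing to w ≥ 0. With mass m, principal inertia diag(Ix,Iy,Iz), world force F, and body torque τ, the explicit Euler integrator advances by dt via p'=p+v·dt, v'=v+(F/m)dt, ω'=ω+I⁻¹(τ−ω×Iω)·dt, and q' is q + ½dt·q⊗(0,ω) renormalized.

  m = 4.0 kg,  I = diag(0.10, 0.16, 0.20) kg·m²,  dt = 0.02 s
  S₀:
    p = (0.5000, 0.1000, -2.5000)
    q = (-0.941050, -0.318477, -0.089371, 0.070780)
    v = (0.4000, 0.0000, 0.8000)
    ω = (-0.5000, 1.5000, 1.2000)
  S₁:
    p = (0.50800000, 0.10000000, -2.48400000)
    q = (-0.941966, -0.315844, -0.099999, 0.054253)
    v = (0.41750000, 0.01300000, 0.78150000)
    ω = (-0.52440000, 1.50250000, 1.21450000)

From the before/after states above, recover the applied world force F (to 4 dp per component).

Δv = v₁−v₀ = (0.01750000, 0.01300000, -0.01850000)
applied force F = (3.5000, 2.6000, -3.7000)

F = (3.5000, 2.6000, -3.7000)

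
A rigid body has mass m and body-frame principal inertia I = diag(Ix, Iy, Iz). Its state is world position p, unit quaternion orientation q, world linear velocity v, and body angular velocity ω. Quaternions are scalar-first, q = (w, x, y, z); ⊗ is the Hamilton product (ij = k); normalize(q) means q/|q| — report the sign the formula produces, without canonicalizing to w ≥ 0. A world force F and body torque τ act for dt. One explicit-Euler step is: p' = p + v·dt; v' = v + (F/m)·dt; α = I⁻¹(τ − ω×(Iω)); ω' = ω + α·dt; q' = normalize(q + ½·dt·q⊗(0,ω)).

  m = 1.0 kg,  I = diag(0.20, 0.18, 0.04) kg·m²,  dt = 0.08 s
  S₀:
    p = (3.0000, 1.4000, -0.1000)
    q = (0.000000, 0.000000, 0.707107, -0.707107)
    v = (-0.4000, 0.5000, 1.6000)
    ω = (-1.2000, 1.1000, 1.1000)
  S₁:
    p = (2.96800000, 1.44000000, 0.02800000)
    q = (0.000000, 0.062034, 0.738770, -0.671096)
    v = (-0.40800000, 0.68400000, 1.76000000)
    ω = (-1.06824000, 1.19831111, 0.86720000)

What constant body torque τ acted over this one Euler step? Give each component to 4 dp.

rate change Δω = (0.13176000, 0.09831111, -0.23280000)
precession coupling = (-0.1694, -0.2112, 0.0264)
τ = I·(Δω/dt) + ω₀×(Iω₀) = (0.1600, 0.0100, -0.0900)

τ = (0.1600, 0.0100, -0.0900)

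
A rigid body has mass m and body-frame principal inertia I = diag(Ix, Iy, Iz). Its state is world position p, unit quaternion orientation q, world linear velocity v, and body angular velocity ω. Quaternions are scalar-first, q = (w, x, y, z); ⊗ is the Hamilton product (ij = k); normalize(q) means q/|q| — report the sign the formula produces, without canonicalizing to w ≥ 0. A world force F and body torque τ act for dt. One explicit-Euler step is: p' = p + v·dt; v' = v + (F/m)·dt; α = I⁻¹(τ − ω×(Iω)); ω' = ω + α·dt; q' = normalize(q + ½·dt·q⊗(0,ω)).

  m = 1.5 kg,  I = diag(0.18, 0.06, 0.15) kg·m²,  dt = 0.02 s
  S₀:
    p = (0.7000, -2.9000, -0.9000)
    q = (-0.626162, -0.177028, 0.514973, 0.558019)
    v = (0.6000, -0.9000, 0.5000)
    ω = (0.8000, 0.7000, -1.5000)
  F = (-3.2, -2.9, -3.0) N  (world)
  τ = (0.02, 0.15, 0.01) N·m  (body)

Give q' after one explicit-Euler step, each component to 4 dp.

Hamilton product q⊗(0,ω) = (0.6181698, -1.6640024, -0.2574402, 0.4033450)
q + ½dt·q⊗(0,ω), renormalized = (-0.6199, -0.1936, 0.5123, 0.5620)

q' = (-0.6199, -0.1936, 0.5123, 0.5620)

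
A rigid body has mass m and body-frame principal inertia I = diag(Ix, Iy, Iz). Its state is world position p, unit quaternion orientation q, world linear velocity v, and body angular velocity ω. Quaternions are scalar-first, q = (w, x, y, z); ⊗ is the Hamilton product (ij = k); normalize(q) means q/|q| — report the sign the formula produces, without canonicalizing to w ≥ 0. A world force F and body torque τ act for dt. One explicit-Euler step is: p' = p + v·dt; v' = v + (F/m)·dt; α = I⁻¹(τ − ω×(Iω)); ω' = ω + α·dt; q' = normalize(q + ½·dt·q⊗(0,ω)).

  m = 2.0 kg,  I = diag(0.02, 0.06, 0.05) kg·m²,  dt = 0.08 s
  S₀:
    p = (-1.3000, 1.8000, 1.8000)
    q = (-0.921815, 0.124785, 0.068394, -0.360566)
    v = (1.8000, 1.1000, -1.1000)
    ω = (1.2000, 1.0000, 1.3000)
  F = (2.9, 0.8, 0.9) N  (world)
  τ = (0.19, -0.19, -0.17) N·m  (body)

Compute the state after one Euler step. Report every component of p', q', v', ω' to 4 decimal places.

p' = (-1.1560, 1.8880, 1.7120)
q' = (-0.9088, 0.0982, 0.0077, -0.4055)
v' = (1.9160, 1.1320, -1.0640)
ω' = (2.0120, 0.8091, 0.9512)

ω×(Iω) gyroscopic = (-0.0130, -0.0468, 0.0480)
α = I⁻¹(τ − ω×Iω) = (10.1500, -2.3867, -4.3600)
ω + α·dt = (2.0120, 0.8091, 0.9512)
Hamilton product q⊗(0,ω) = (0.2505998, -0.6566998, -1.5167147, -1.1556473)
q + ½dt·q⊗(0,ω), renormalized = (-0.9088, 0.0982, 0.0077, -0.4055)
p + v·dt = (-1.1560, 1.8880, 1.7120)
new velocity v' = (1.9160, 1.1320, -1.0640)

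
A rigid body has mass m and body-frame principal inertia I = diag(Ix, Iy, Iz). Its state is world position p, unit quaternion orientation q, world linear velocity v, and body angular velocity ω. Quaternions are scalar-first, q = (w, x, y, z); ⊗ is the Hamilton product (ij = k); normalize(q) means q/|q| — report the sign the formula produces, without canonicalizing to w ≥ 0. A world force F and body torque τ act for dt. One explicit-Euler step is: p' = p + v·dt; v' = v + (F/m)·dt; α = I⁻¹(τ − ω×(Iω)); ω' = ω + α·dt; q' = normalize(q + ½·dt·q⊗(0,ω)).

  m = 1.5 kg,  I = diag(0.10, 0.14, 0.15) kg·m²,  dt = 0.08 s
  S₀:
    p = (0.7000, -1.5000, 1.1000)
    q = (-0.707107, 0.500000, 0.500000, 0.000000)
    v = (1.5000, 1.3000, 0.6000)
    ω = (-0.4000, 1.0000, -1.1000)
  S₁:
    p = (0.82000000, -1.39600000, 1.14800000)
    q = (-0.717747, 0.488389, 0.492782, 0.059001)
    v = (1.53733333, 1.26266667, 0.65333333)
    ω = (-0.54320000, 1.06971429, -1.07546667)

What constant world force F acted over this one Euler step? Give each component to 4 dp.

velocity change Δv = (0.03733333, -0.03733333, 0.05333333)
F = m·Δv/dt = (0.7000, -0.7000, 1.0000)

F = (0.7000, -0.7000, 1.0000)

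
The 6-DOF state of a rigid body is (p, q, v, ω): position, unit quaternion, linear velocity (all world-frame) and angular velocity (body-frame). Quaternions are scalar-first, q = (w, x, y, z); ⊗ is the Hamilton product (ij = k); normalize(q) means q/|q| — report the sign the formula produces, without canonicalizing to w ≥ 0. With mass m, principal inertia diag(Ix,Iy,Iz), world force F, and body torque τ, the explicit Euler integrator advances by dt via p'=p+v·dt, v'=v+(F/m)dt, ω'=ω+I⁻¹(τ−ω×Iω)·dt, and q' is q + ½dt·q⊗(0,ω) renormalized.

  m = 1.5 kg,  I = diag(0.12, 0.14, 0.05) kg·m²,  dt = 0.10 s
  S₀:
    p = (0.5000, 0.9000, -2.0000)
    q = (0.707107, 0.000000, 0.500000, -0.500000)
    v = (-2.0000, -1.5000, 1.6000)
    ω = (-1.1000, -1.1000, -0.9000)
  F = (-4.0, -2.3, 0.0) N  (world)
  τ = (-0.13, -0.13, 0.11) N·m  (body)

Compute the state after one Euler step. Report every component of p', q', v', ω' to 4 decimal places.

p + v·dt = (0.3000, 0.7500, -1.8400)
v + (F/m)dt = (-2.2667, -1.6533, 1.6000)
gyro term ω×Iω = (-0.0891, 0.0693, 0.0242)
angular accel α = (-0.3408, -1.4236, 1.7160)
new body rate ω' = (-1.1341, -1.2424, -0.7284)
Hamilton product q⊗(0,ω) = (0.1000000, -1.7778177, -0.2278177, -0.0863963)
updated quaternion q' = (0.7092, -0.0885, 0.4866, -0.5023)

p' = (0.3000, 0.7500, -1.8400)
q' = (0.7092, -0.0885, 0.4866, -0.5023)
v' = (-2.2667, -1.6533, 1.6000)
ω' = (-1.1341, -1.2424, -0.7284)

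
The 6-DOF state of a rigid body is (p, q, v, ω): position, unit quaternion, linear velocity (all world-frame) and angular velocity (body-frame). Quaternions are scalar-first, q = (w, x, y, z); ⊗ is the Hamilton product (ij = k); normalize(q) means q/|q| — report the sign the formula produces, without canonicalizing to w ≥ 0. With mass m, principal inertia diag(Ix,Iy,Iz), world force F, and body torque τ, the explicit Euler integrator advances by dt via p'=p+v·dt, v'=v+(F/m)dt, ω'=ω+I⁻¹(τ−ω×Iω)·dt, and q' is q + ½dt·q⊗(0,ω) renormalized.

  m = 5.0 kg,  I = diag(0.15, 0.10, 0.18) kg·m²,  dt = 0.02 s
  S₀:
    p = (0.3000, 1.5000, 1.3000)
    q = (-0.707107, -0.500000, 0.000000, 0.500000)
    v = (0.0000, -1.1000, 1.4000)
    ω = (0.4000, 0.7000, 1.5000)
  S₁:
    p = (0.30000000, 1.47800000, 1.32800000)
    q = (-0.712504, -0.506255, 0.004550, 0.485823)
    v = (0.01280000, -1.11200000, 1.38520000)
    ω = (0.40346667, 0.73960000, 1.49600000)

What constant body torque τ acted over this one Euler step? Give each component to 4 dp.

Δω = ω₁−ω₀ = (0.00346667, 0.03960000, -0.00400000)
precession coupling = (0.0840, -0.0180, -0.0140)
τ = I·(Δω/dt) + ω₀×(Iω₀) = (0.1100, 0.1800, -0.0500)

τ = (0.1100, 0.1800, -0.0500)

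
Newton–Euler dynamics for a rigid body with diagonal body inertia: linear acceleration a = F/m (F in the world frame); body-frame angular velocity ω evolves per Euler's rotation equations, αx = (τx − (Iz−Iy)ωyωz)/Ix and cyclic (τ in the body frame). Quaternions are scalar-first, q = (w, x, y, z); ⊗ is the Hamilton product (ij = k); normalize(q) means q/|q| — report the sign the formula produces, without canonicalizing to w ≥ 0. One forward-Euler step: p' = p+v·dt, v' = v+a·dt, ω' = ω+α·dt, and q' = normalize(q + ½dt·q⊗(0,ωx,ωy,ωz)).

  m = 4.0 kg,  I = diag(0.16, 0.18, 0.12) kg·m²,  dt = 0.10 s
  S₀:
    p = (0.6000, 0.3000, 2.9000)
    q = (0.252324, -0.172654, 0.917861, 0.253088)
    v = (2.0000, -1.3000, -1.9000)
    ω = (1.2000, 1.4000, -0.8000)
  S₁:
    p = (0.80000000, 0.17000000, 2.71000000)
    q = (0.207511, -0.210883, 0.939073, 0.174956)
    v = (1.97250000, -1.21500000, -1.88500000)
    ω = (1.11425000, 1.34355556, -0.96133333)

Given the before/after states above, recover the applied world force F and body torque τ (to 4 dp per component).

F = (-1.1000, 3.4000, 0.6000)
τ = (-0.0700, -0.1400, -0.1600)

ω₁ − ω₀ = (-0.08575000, -0.05644444, -0.16133333)
ω₀×(Iω₀) = (0.0672, -0.0384, 0.0336)
I·α + gyro = (-0.0700, -0.1400, -0.1600)
v₁ − v₀ = (-0.02750000, 0.08500000, 0.01500000)
F = m·Δv/dt = (-1.1000, 3.4000, 0.6000)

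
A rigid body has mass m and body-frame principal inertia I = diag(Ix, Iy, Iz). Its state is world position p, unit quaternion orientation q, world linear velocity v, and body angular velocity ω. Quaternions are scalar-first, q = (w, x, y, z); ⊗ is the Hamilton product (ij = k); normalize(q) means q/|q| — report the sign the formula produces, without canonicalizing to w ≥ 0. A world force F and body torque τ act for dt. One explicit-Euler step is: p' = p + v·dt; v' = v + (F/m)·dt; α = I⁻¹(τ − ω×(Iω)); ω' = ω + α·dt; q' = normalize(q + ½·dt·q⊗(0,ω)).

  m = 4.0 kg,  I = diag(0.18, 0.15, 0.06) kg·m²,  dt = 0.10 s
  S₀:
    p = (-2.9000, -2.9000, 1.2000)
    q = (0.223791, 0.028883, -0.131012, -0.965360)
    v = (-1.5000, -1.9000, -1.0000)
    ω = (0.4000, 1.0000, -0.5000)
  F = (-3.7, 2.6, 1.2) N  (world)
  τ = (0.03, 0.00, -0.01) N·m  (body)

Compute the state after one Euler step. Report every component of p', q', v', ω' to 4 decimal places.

precession coupling ω×(Iω) = (0.0450, -0.0240, -0.0120)
α = I⁻¹(τ − ω×Iω) = (-0.0833, 0.1600, 0.0333)
new body rate ω' = (0.3917, 1.0160, -0.4967)
Hamilton product q⊗(0,ω) = (-0.3632212, 1.1203824, -0.1479115, -0.0306077)
updated quaternion q' = (0.2053, 0.0848, -0.1382, -0.9652)
linear accel F/m = (-0.9250, 0.6500, 0.3000)
p' = p + v·dt = (-3.0500, -3.0900, 1.1000)
v' = v + a·dt = (-1.5925, -1.8350, -0.9700)

p' = (-3.0500, -3.0900, 1.1000)
q' = (0.2053, 0.0848, -0.1382, -0.9652)
v' = (-1.5925, -1.8350, -0.9700)
ω' = (0.3917, 1.0160, -0.4967)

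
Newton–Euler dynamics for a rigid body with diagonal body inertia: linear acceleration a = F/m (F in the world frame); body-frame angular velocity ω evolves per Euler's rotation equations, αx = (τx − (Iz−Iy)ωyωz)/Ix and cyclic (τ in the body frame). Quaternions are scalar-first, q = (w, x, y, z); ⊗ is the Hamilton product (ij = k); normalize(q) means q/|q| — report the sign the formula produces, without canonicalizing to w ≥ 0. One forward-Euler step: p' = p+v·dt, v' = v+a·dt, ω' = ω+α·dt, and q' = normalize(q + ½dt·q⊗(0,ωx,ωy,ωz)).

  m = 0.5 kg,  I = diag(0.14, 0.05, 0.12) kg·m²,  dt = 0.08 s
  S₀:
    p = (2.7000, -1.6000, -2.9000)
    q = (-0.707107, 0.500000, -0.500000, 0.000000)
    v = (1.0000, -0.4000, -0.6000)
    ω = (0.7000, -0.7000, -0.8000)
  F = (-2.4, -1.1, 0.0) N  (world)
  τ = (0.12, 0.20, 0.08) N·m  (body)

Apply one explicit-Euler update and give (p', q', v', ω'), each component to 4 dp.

linear accel F/m = (-4.8000, -2.2000, 0.0000)
new position p' = (2.7800, -1.6320, -2.9480)
new velocity v' = (0.6160, -0.5760, -0.6000)
precession coupling ω×(Iω) = (0.0392, -0.0112, 0.0441)
α = I⁻¹(τ − ω×Iω) = (0.5771, 4.2240, 0.2992)
ω + α·dt = (0.7462, -0.3621, -0.7761)
2q̇ = q⊗(0,ω) = (-0.7000000, -0.0949749, 0.8949749, 0.5656856)
q' = normalize(q + ½dt·q⊗(0,ω)) = (-0.7342, 0.4956, -0.4636, 0.0226)

p' = (2.7800, -1.6320, -2.9480)
q' = (-0.7342, 0.4956, -0.4636, 0.0226)
v' = (0.6160, -0.5760, -0.6000)
ω' = (0.7462, -0.3621, -0.7761)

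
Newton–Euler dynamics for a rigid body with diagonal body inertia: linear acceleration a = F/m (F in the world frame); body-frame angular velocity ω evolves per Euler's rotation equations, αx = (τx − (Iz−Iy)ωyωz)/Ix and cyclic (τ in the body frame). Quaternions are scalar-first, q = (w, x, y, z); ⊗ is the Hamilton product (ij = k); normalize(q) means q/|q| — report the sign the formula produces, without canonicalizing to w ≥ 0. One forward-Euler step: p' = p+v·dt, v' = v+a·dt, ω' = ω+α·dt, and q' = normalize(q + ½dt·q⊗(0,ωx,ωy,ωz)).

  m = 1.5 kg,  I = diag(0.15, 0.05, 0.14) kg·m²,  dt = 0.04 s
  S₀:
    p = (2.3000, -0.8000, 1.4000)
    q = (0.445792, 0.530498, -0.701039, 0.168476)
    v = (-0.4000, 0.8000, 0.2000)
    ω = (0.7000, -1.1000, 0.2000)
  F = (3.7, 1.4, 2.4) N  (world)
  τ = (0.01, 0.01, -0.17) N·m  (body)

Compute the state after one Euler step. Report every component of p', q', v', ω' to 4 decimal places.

gyro term ω×Iω = (-0.0198, 0.0014, 0.0770)
angular accel α = (0.1987, 0.1720, -1.7643)
new body rate ω' = (0.7079, -1.0931, 0.1294)
Hamilton product q⊗(0,ω) = (-1.1761867, 0.3571702, -0.4785376, -0.0036621)
q + ½dt·q⊗(0,ω), renormalized = (0.4221, 0.5375, -0.7104, 0.1683)
p' = p + v·dt = (2.2840, -0.7680, 1.4080)
new velocity v' = (-0.3013, 0.8373, 0.2640)

p' = (2.2840, -0.7680, 1.4080)
q' = (0.4221, 0.5375, -0.7104, 0.1683)
v' = (-0.3013, 0.8373, 0.2640)
ω' = (0.7079, -1.0931, 0.1294)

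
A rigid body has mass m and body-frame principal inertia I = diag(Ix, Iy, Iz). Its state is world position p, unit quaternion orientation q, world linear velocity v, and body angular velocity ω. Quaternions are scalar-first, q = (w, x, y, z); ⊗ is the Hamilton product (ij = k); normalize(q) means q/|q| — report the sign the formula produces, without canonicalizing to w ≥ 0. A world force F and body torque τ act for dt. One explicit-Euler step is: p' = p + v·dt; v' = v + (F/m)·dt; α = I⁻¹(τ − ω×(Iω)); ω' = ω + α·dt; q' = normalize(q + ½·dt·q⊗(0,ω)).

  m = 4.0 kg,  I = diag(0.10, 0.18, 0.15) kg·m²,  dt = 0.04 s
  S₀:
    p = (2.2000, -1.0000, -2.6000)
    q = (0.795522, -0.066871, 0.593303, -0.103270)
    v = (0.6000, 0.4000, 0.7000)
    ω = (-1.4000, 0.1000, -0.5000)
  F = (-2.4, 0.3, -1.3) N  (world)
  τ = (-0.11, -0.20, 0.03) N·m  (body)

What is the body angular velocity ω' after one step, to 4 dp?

ω' = (-1.4446, 0.0633, -0.4890)

precession coupling ω×(Iω) = (0.0015, -0.0350, -0.0112)
(τ − ω×Iω)/I = (-1.1150, -0.9167, 0.2747)
ω + α·dt = (-1.4446, 0.0633, -0.4890)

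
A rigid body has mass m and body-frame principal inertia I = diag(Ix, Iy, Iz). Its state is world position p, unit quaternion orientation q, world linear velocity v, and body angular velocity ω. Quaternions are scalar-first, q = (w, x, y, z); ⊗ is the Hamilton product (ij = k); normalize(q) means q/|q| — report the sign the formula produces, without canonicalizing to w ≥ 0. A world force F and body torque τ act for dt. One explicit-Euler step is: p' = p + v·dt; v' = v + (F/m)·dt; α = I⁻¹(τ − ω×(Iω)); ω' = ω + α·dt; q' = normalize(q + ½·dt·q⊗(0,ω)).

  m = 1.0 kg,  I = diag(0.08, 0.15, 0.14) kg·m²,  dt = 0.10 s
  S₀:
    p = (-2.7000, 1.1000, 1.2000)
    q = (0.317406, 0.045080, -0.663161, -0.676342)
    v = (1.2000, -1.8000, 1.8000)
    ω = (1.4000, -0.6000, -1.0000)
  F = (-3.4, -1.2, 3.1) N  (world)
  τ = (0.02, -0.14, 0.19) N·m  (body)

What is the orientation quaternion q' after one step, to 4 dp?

2q̇ = q⊗(0,ω) = (-1.1373506, 0.7017242, -1.0922424, 0.5839714)
q + ½dt·q⊗(0,ω), renormalized = (0.2595, 0.0798, -0.7148, -0.6445)

q' = (0.2595, 0.0798, -0.7148, -0.6445)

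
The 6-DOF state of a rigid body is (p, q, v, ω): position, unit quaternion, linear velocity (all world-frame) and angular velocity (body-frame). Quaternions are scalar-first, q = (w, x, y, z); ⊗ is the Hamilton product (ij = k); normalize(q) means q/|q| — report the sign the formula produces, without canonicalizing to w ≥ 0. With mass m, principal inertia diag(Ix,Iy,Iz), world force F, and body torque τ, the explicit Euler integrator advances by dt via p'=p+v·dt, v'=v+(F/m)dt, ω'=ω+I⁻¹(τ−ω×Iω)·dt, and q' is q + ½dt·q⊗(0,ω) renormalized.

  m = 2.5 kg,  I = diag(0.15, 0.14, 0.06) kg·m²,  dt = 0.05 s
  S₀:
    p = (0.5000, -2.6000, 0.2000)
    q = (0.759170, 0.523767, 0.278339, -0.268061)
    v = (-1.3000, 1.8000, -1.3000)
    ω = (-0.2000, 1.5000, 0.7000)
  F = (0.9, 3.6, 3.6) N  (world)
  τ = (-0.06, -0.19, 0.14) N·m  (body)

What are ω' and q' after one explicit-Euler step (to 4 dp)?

precession coupling ω×(Iω) = (-0.0840, -0.0126, 0.0030)
(τ − ω×Iω)/I = (0.1600, -1.2671, 2.2833)
ω' = ω + α·dt = (-0.1920, 1.4366, 0.8142)
2q̇ = q⊗(0,ω) = (-0.1251124, 0.4450948, 0.8257303, 1.3727373)
q' = normalize(q + ½dt·q⊗(0,ω)) = (0.7554, 0.5344, 0.2987, -0.2335)

ω' = (-0.1920, 1.4366, 0.8142)
q' = (0.7554, 0.5344, 0.2987, -0.2335)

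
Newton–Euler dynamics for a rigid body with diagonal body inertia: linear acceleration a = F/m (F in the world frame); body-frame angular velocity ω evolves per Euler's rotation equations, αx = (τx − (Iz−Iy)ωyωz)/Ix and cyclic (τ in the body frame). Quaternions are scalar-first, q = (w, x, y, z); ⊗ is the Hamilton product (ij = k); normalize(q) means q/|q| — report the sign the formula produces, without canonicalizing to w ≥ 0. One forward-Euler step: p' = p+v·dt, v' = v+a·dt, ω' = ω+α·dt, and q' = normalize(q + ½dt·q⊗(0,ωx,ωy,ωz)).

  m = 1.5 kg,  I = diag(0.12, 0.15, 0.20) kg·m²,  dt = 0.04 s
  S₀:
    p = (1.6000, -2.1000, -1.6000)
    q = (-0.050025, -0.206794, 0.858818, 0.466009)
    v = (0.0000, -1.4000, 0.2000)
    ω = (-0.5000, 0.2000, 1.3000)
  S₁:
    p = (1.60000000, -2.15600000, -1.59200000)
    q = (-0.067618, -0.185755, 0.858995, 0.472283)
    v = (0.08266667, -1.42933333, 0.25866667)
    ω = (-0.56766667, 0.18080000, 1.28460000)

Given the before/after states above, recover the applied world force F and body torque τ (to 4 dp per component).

F = (3.1000, -1.1000, 2.2000)
τ = (-0.1900, -0.0200, -0.0800)

Δv = v₁−v₀ = (0.08266667, -0.02933333, 0.05866667)
applied force F = (3.1000, -1.1000, 2.2000)
rate change Δω = (-0.06766667, -0.01920000, -0.01540000)
I·α + gyro = (-0.1900, -0.0200, -0.0800)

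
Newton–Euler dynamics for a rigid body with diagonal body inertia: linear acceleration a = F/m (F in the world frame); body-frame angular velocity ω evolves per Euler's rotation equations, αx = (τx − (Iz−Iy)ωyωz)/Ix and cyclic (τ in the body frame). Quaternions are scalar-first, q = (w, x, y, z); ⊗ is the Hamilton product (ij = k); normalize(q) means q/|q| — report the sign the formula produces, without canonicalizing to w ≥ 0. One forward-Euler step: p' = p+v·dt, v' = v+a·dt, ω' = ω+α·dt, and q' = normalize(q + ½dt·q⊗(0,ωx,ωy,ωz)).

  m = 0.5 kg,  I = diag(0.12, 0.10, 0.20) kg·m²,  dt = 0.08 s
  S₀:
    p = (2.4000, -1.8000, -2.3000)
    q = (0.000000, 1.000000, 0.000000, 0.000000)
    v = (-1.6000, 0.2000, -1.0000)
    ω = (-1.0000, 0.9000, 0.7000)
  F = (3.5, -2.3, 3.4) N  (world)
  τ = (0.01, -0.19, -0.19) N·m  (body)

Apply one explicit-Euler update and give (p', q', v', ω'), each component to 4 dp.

p' = (2.2720, -1.7840, -2.3800)
q' = (0.0399, 0.9982, -0.0279, 0.0359)
v' = (-1.0400, -0.1680, -0.4560)
ω' = (-1.0353, 0.7032, 0.6168)

gyro term ω×Iω = (0.0630, 0.0560, 0.0180)
(τ − ω×Iω)/I = (-0.4417, -2.4600, -1.0400)
ω + α·dt = (-1.0353, 0.7032, 0.6168)
2q̇ = q⊗(0,ω) = (1.0000000, 0.0000000, -0.7000000, 0.9000000)
updated quaternion q' = (0.0399, 0.9982, -0.0279, 0.0359)
linear accel F/m = (7.0000, -4.6000, 6.8000)
p + v·dt = (2.2720, -1.7840, -2.3800)
v' = v + a·dt = (-1.0400, -0.1680, -0.4560)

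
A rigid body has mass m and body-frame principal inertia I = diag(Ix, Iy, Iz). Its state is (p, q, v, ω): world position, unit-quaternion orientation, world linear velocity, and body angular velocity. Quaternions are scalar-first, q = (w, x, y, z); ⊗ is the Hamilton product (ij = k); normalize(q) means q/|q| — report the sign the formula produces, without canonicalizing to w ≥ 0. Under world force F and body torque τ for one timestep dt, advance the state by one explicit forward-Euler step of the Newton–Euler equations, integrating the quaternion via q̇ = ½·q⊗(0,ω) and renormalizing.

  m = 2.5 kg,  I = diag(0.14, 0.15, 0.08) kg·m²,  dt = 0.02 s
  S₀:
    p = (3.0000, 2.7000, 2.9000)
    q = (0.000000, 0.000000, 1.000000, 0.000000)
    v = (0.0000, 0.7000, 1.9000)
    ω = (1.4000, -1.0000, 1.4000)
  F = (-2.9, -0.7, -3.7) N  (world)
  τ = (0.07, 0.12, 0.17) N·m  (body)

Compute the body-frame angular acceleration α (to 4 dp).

α = (-0.2000, 0.0160, 2.3000)

ω×(Iω) gyroscopic = (0.0980, 0.1176, -0.0140)
angular accel α = (-0.2000, 0.0160, 2.3000)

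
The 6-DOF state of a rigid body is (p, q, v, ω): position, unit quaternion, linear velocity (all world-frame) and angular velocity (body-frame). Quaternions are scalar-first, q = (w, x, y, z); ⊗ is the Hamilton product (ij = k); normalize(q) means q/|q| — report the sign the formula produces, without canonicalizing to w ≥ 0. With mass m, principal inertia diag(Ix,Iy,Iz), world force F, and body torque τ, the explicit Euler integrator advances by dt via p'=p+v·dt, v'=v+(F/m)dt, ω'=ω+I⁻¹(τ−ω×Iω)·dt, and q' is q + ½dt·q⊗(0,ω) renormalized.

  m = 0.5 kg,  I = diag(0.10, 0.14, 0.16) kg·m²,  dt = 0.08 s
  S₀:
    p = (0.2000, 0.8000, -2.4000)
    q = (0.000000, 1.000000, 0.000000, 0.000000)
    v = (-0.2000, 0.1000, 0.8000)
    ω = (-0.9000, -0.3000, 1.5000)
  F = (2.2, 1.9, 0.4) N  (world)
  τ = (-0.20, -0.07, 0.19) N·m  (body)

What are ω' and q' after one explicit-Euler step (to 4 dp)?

α = I⁻¹(τ − ω×Iω) = (-1.9100, -1.0786, 1.1200)
ω' = ω + α·dt = (-1.0528, -0.3863, 1.5896)
Hamilton product q⊗(0,ω) = (0.9000000, 0.0000000, -1.5000000, -0.3000000)
q' = normalize(q + ½dt·q⊗(0,ω)) = (0.0359, 0.9975, -0.0598, -0.0120)

ω' = (-1.0528, -0.3863, 1.5896)
q' = (0.0359, 0.9975, -0.0598, -0.0120)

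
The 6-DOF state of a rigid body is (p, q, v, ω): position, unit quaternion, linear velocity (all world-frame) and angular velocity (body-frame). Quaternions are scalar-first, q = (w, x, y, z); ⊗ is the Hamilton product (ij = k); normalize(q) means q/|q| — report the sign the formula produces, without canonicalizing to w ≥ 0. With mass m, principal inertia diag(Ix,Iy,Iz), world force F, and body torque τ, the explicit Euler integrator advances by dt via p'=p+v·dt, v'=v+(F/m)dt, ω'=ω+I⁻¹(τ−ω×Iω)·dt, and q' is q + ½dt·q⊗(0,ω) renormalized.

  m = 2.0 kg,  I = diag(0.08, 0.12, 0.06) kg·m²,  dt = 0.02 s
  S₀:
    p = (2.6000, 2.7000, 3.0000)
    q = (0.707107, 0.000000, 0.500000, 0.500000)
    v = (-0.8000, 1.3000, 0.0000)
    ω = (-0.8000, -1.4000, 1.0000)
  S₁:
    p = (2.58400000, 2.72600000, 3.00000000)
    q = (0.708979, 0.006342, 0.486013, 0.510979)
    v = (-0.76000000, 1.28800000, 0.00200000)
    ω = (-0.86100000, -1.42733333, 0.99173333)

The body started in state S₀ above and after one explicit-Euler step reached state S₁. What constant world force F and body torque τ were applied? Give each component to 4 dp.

F = (4.0000, -1.2000, 0.2000)
τ = (-0.1600, -0.1800, 0.0200)

velocity change Δv = (0.04000000, -0.01200000, 0.00200000)
m·(v₁−v₀)/dt = (4.0000, -1.2000, 0.2000)
ω₁ − ω₀ = (-0.06100000, -0.02733333, -0.00826667)
precession coupling = (0.0840, -0.0160, 0.0448)
I·α + gyro = (-0.1600, -0.1800, 0.0200)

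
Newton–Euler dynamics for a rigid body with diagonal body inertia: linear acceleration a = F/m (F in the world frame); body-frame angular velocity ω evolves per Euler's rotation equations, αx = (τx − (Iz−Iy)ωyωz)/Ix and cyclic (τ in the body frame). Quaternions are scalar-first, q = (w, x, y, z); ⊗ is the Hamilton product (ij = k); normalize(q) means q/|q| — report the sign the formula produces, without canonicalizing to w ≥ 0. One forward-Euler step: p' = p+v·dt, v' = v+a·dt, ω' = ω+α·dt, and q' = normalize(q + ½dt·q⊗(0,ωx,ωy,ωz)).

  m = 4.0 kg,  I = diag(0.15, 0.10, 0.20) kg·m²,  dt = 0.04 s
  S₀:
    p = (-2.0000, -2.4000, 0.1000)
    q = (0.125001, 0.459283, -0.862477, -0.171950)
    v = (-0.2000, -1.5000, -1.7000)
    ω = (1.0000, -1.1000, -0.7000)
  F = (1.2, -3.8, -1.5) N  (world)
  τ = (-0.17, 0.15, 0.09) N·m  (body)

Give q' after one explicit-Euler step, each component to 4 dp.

q⊗(0,ω) = (-1.5283727, 0.5395899, 0.0120470, 0.2697650)
q' = normalize(q + ½dt·q⊗(0,ω)) = (0.0944, 0.4698, -0.8618, -0.1665)

q' = (0.0944, 0.4698, -0.8618, -0.1665)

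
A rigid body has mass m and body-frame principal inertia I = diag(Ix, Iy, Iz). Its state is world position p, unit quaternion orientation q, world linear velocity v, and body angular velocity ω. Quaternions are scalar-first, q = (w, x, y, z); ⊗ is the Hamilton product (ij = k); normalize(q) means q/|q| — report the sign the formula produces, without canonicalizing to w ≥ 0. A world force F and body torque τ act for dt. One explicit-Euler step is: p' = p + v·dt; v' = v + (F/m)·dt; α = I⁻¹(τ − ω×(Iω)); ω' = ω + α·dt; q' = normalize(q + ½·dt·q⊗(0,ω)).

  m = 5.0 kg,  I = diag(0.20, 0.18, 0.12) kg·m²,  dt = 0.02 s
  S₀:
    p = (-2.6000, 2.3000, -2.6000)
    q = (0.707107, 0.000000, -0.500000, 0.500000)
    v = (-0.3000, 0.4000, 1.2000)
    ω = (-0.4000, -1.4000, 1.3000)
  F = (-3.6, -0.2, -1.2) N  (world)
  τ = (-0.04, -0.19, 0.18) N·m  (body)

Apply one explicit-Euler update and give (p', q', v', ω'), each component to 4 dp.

linear accel F/m = (-0.7200, -0.0400, -0.2400)
p + v·dt = (-2.6060, 2.3080, -2.5760)
new velocity v' = (-0.3144, 0.3992, 1.1952)
precession coupling ω×(Iω) = (0.1092, -0.0416, -0.0112)
angular accel α = (-0.7460, -0.8244, 1.5933)
ω' = ω + α·dt = (-0.4149, -1.4165, 1.3319)
Hamilton product q⊗(0,ω) = (-1.3500000, -0.2328428, -1.1899498, 0.7192391)
q + ½dt·q⊗(0,ω), renormalized = (0.6935, -0.0023, -0.5118, 0.5071)

p' = (-2.6060, 2.3080, -2.5760)
q' = (0.6935, -0.0023, -0.5118, 0.5071)
v' = (-0.3144, 0.3992, 1.1952)
ω' = (-0.4149, -1.4165, 1.3319)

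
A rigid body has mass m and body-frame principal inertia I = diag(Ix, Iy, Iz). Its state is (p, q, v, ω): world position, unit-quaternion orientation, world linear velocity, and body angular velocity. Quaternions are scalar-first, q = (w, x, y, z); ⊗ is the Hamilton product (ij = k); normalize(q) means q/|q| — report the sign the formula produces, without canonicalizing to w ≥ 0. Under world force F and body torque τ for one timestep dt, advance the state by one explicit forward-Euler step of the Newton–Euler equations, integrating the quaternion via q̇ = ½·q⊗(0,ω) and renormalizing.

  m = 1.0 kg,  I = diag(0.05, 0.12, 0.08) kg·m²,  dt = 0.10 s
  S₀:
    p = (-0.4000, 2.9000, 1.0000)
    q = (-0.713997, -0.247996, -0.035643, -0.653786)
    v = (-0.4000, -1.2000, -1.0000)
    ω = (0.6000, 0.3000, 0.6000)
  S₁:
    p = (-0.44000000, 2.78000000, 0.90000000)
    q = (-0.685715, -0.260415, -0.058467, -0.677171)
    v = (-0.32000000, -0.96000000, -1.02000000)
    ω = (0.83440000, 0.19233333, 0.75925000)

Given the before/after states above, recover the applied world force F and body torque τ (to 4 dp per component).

F = (0.8000, 2.4000, -0.2000)
τ = (0.1100, -0.1400, 0.1400)

rate change Δω = (0.23440000, -0.10766667, 0.15925000)
ω₀×(Iω₀) = (-0.0072, -0.0108, 0.0126)
I·α + gyro = (0.1100, -0.1400, 0.1400)
Δv = v₁−v₀ = (0.08000000, 0.24000000, -0.02000000)
m·(v₁−v₀)/dt = (0.8000, 2.4000, -0.2000)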